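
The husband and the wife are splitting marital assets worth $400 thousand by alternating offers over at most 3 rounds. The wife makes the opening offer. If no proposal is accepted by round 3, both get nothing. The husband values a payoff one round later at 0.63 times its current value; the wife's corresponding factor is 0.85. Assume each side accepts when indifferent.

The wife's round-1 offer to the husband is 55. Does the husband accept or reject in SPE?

Accept

Round 3 (the wife proposes): rejection yields 0 for the husband; the wife offers 0 and keeps 400.
Round 2 (the husband proposes): the wife can get 400 next round, worth 0.85 × 400 = 340 now. The husband offers 340 and keeps 400 − 340 = 60.
So by rejecting in round 1, the husband gets 60 next round, worth 0.63 × 60 = 37.8 now.
Offer 55 ≥ 37.8, so the husband accepts.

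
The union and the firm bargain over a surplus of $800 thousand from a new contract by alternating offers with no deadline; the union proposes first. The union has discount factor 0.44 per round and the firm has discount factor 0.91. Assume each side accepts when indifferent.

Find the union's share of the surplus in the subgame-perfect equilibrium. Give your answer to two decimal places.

120.08

When the union proposes, the firm accepts any offer worth at least 0.91 times what the firm would get by proposing next round; and vice versa.
This gives x = 800 − 0.91y and y = 800 − 0.44x, where x and y are each side's share when it proposes.
Hence (1 − 0.91·0.44)x = 800(1 − 0.91), i.e. 0.5996·x = 72.
x ≈ 120.0801; the firm's share is 800 − x ≈ 679.9199.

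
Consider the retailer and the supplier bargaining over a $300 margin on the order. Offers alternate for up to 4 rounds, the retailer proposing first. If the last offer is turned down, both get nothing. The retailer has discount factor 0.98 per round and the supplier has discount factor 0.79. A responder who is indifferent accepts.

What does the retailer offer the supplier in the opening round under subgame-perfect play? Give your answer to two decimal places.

Round 4 (the supplier proposes): rejection yields 0 for the retailer; the supplier offers 0 and keeps 300.
Round 3 (the retailer proposes): the supplier can get 300 next round, worth 0.79 × 300 = 237 now, so the retailer offers 237, keeping 63.
Round 2 (the supplier proposes): the retailer can get 63 next round, worth 0.98 × 63 = 61.74 now; the supplier offers that and keeps 238.26.
Round 1 (the retailer proposes): the supplier can get 238.26 next round, worth 0.79 × 238.26 = 188.2254 now, so the retailer offers 188.2254, keeping 111.7746.

188.23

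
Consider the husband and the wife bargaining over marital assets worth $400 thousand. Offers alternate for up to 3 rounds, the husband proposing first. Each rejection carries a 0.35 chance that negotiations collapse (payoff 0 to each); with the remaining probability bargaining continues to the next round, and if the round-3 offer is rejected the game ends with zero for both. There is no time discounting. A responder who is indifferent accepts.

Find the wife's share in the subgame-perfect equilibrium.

Round 3 (the husband proposes): rejection yields 0 for the wife; the husband offers 0 and keeps 400.
Round 2 (the wife proposes): rejecting gives the husband an expected 0.65 × 400 = 260, so the wife offers 260, keeping 140.
Round 1 (the husband proposes): rejecting gives the wife an expected 0.65 × 140 = 91; the husband offers that and keeps 309.

91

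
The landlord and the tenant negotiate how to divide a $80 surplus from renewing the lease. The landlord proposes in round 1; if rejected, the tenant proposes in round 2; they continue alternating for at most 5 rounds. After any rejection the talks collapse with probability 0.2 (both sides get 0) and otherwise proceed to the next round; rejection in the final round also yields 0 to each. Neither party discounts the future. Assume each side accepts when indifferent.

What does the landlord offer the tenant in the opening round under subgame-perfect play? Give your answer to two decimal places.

20.99

Round 5 (the landlord proposes): rejection yields 0 for the tenant; the landlord offers 0 and keeps 80.
Round 4 (the tenant proposes): rejecting gives the landlord an expected 0.8 × 80 = 64, so the tenant offers 64, keeping 16.
Round 3 (the landlord proposes): rejecting gives the tenant an expected 0.8 × 16 = 12.8, so the landlord offers 12.8, keeping 67.2.
Round 2 (the tenant proposes): rejecting gives the landlord an expected 0.8 × 67.2 = 53.76, so the tenant offers 53.76, keeping 26.24.
Round 1 (the landlord proposes): rejecting gives the tenant an expected 0.8 × 26.24 = 20.992; the landlord offers that and keeps 59.008.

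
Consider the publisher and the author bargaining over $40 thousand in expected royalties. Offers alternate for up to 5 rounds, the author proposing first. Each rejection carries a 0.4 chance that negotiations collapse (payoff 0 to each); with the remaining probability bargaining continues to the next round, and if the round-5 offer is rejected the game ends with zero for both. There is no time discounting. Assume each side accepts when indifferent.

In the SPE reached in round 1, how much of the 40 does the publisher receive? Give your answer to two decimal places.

Round 5 (the author proposes): the publisher will accept anything ≥ 0, so the author offers 0 and keeps 40.
Round 4 (the publisher proposes): rejecting gives the author an expected 0.6 × 40 = 24; the publisher offers that and keeps 16.
Round 3 (the author proposes): rejecting gives the publisher an expected 0.6 × 16 = 9.6, so the author offers 9.6, keeping 30.4.
Round 2 (the publisher proposes): rejecting gives the author an expected 0.6 × 30.4 = 18.24; the publisher offers that and keeps 21.76.
Round 1 (the author proposes): rejecting gives the publisher an expected 0.6 × 21.76 = 13.056; the author offers that and keeps 26.944.

13.06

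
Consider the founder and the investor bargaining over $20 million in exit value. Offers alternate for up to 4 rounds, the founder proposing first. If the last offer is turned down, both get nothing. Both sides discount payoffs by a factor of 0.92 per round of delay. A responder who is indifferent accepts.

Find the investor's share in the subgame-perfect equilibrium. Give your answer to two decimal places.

17.05

Round 4 (the investor proposes): rejection yields 0 for the founder; the investor offers 0 and keeps 20.
Round 3 (the founder proposes): the investor can get 20 next round, worth 0.92 × 20 = 18.4 now; the founder offers that and keeps 1.6.
Round 2 (the investor proposes): the founder can get 1.6 next round, worth 0.92 × 1.6 = 1.472 now. The investor offers 1.472 and keeps 20 − 1.472 = 18.528.
Round 1 (the founder proposes): the investor can get 18.528 next round, worth 0.92 × 18.528 = 17.04576 now. The founder offers 17.04576 and keeps 20 − 17.04576 = 2.95424.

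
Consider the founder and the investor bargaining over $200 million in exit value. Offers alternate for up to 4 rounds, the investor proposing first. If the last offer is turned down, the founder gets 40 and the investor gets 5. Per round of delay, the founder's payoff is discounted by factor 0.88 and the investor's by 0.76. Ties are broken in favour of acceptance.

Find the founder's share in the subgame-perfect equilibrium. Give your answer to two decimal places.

Round 4 (the founder proposes): the investor gets 5 if talks fail, so the founder offers 5 and keeps 195.
Round 3 (the investor proposes): the founder can get 195 next round, worth 0.88 × 195 = 171.6 now, so the investor offers 171.6, keeping 28.4.
Round 2 (the founder proposes): the investor can get 28.4 next round, worth 0.76 × 28.4 = 21.584 now; the founder offers that and keeps 178.416.
Round 1 (the investor proposes): the founder can get 178.416 next round, worth 0.88 × 178.416 = 157.00608 now; the investor offers that and keeps 42.99392.

157.01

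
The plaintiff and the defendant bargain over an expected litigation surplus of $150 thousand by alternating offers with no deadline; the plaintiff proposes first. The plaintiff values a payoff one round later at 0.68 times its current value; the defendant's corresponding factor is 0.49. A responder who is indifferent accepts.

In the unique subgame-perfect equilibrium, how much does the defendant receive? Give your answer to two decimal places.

In a stationary SPE each proposer offers the other exactly their discounted continuation value.
If the plaintiff keeps x when proposing and the defendant keeps y when proposing, then x = 150 − 0.49y and y = 150 − 0.68x.
Solving: x = 150(1 − 0.49) / (1 − 0.68·0.49) = 76.5 / 0.6668 ≈ 114.7271.
The defendant gets 150 − 114.7271 ≈ 35.2729.

35.27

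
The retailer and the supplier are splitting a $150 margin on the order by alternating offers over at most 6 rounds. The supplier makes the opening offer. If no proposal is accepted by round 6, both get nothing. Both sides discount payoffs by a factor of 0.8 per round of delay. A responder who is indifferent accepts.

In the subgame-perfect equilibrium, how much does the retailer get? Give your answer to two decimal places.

88.51

Round 6 (the retailer proposes): the supplier will accept anything ≥ 0, so the retailer offers 0 and keeps 150.
Round 5 (the supplier proposes): the retailer can get 150 next round, worth 0.8 × 150 = 120 now. The supplier offers 120 and keeps 150 − 120 = 30.
Round 4 (the retailer proposes): the supplier can get 30 next round, worth 0.8 × 30 = 24 now. The retailer offers 24 and keeps 150 − 24 = 126.
Round 3 (the supplier proposes): the retailer can get 126 next round, worth 0.8 × 126 = 100.8 now, so the supplier offers 100.8, keeping 49.2.
Round 2 (the retailer proposes): the supplier can get 49.2 next round, worth 0.8 × 49.2 = 39.36 now, so the retailer offers 39.36, keeping 110.64.
Round 1 (the supplier proposes): the retailer can get 110.64 next round, worth 0.8 × 110.64 = 88.512 now. The supplier offers 88.512 and keeps 150 − 88.512 = 61.488.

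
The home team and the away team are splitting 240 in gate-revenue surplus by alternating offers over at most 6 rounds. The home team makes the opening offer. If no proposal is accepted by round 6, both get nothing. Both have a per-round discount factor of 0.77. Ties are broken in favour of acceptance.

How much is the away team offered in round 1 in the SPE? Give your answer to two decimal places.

Solve by backward induction from round 6.
Round 6 (the away team proposes): the home team will accept anything ≥ 0, so the away team offers 0 and keeps 240.
Round 5 (the home team proposes): the away team can get 240 next round, worth 0.77 × 240 = 184.8 now, so the home team offers 184.8, keeping 55.2.
Round 4 (the away team proposes): the home team can get 55.2 next round, worth 0.77 × 55.2 = 42.504 now. The away team offers 42.504 and keeps 240 − 42.504 = 197.496.
Round 3 (the home team proposes): the away team can get 197.496 next round, worth 0.77 × 197.496 = 152.07192 now; the home team offers that and keeps 87.92808.
Round 2 (the away team proposes): the home team can get 87.92808 next round, worth 0.77 × 87.92808 = 67.7046216 now, so the away team offers 67.7046216, keeping 172.2953784.
Round 1 (the home team proposes): the away team can get 172.2953784 next round, worth 0.77 × 172.2953784 = 132.667441368 now. The home team offers 132.667441368 and keeps 240 − 132.667441368 = 107.332558632.

132.67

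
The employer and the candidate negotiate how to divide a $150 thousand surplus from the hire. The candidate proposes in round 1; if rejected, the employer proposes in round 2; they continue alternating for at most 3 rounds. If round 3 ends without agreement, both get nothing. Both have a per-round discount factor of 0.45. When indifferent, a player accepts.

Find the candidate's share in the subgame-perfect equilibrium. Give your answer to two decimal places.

112.88

By backward induction:
Round 3 (the candidate proposes): the employer will accept anything ≥ 0, so the candidate offers 0 and keeps 150.
Round 2 (the employer proposes): the candidate can get 150 next round, worth 0.45 × 150 = 67.5 now, so the employer offers 67.5, keeping 82.5.
Round 1 (the candidate proposes): the employer can get 82.5 next round, worth 0.45 × 82.5 = 37.125 now, so the candidate offers 37.125, keeping 112.875.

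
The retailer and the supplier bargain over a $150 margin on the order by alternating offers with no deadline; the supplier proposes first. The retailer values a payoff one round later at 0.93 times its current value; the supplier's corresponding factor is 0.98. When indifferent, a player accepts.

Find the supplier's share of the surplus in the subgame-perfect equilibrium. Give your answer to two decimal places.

When the supplier proposes, the retailer accepts any offer worth at least 0.93 times what the retailer would get by proposing next round; and vice versa.
This gives x = 150 − 0.93y and y = 150 − 0.98x, where x and y are each side's share when it proposes.
Hence (1 − 0.93·0.98)x = 150(1 − 0.93), i.e. 0.0886·x = 10.5.
x ≈ 118.5102; the retailer's share is 150 − x ≈ 31.4898.

118.51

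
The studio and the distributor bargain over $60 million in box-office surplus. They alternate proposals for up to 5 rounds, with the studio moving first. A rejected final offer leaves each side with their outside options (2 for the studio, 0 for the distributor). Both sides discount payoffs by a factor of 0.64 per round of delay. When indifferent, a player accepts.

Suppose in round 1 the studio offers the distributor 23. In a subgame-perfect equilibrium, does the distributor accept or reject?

Round 5 (the studio proposes): rejection yields 0 for the distributor; the studio offers 0 and keeps 60.
Round 4 (the distributor proposes): the studio can get 60 next round, worth 0.64 × 60 = 38.4 now. The distributor offers 38.4 and keeps 60 − 38.4 = 21.6.
Round 3 (the studio proposes): the distributor can get 21.6 next round, worth 0.64 × 21.6 = 13.824 now; the studio offers that and keeps 46.176.
Round 2 (the distributor proposes): the studio can get 46.176 next round, worth 0.64 × 46.176 = 29.55264 now, so the distributor offers 29.55264, keeping 30.44736.
So by rejecting in round 1, the distributor gets 30.44736 next round, worth 0.64 × 30.44736 = 19.4863104 now.
Offer 23 ≥ 19.4863104, so the distributor accepts.

Accept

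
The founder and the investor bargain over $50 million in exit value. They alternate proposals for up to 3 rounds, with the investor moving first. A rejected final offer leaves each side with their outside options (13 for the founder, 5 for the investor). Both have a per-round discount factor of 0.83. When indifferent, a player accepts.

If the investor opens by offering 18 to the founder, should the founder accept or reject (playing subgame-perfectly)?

Round 3 (the investor proposes): the founder gets 13 if talks fail, so the investor offers 13 and keeps 37.
Round 2 (the founder proposes): the investor can get 37 next round, worth 0.83 × 37 = 30.71 now, so the founder offers 30.71, keeping 19.29.
So by rejecting in round 1, the founder gets 19.29 next round, worth 0.83 × 19.29 = 16.0107 now.
Offer 18 ≥ 16.0107, so the founder accepts.

Accept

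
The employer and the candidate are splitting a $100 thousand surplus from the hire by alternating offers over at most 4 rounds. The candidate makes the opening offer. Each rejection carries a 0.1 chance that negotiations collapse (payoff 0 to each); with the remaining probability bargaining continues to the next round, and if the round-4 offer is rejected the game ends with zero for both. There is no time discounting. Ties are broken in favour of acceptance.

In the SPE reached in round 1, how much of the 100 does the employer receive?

Round 4 (the employer proposes): rejection yields 0 for the candidate; the employer offers 0 and keeps 100.
Round 3 (the candidate proposes): rejecting gives the employer an expected 0.9 × 100 = 90; the candidate offers that and keeps 10.
Round 2 (the employer proposes): rejecting gives the candidate an expected 0.9 × 10 = 9, so the employer offers 9, keeping 91.
Round 1 (the candidate proposes): rejecting gives the employer an expected 0.9 × 91 = 81.9, so the candidate offers 81.9, keeping 18.1.

81.9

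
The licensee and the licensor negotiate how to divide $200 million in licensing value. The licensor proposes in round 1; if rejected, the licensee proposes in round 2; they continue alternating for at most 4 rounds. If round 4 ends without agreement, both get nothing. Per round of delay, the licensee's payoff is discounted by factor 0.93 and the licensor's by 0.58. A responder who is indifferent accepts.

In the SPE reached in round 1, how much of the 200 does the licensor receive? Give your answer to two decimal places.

Round 4 (the licensee proposes): the licensor will accept anything ≥ 0, so the licensee offers 0 and keeps 200.
Round 3 (the licensor proposes): the licensee can get 200 next round, worth 0.93 × 200 = 186 now; the licensor offers that and keeps 14.
Round 2 (the licensee proposes): the licensor can get 14 next round, worth 0.58 × 14 = 8.12 now. The licensee offers 8.12 and keeps 200 − 8.12 = 191.88.
Round 1 (the licensor proposes): the licensee can get 191.88 next round, worth 0.93 × 191.88 = 178.4484 now. The licensor offers 178.4484 and keeps 200 − 178.4484 = 21.5516.

21.55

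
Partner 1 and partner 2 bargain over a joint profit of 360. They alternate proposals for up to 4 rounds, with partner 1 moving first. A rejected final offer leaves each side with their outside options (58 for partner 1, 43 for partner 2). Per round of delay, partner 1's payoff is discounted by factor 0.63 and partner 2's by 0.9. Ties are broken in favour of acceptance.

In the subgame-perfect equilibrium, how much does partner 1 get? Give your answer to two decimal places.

86.01

Round 4 (partner 2 proposes): partner 1 gets 58 if talks fail, so partner 2 offers 58 and keeps 302.
Round 3 (partner 1 proposes): partner 2 can get 302 next round, worth 0.9 × 302 = 271.8 now; partner 1 offers that and keeps 88.2.
Round 2 (partner 2 proposes): partner 1 can get 88.2 next round, worth 0.63 × 88.2 = 55.566 now. Partner 2 offers 55.566 and keeps 360 − 55.566 = 304.434.
Round 1 (partner 1 proposes): partner 2 can get 304.434 next round, worth 0.9 × 304.434 = 273.9906 now, so partner 1 offers 273.9906, keeping 86.0094.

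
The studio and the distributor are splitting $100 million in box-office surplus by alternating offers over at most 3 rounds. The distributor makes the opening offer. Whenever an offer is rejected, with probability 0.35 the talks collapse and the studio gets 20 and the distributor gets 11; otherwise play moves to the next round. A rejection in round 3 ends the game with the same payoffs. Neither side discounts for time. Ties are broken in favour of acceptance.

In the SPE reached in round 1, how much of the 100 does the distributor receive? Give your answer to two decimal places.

64.30

Round 3 (the distributor proposes): the studio gets 20 if talks fail, so the distributor offers 20 and keeps 80.
Round 2 (the studio proposes): rejecting gives the distributor an expected 0.65 × 80 + 0.35 × 11 = 55.85; the studio offers that and keeps 44.15.
Round 1 (the distributor proposes): rejecting gives the studio an expected 0.65 × 44.15 + 0.35 × 20 = 35.6975. The distributor offers 35.6975 and keeps 100 − 35.6975 = 64.3025.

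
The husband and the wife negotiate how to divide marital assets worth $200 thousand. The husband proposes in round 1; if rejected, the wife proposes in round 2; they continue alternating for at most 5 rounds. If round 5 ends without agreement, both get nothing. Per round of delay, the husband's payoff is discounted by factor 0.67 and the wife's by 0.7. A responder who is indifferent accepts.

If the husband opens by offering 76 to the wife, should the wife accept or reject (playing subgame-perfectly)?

Accept

Round 5 (the husband proposes): rejection yields 0 for the wife; the husband offers 0 and keeps 200.
Round 4 (the wife proposes): the husband can get 200 next round, worth 0.67 × 200 = 134 now, so the wife offers 134, keeping 66.
Round 3 (the husband proposes): the wife can get 66 next round, worth 0.7 × 66 = 46.2 now, so the husband offers 46.2, keeping 153.8.
Round 2 (the wife proposes): the husband can get 153.8 next round, worth 0.67 × 153.8 = 103.046 now, so the wife offers 103.046, keeping 96.954.
So by rejecting in round 1, the wife gets 96.954 next round, worth 0.7 × 96.954 = 67.8678 now.
Offer 76 ≥ 67.8678, so the wife accepts.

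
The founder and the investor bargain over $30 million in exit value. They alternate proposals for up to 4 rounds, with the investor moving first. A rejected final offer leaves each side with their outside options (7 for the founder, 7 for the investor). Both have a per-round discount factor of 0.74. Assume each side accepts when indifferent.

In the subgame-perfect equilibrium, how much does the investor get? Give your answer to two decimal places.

Round 4 (the founder proposes): the investor gets 7 if talks fail, so the founder offers 7 and keeps 23.
Round 3 (the investor proposes): the founder can get 23 next round, worth 0.74 × 23 = 17.02 now; the investor offers that and keeps 12.98.
Round 2 (the founder proposes): the investor can get 12.98 next round, worth 0.74 × 12.98 = 9.6052 now; the founder offers that and keeps 20.3948.
Round 1 (the investor proposes): the founder can get 20.3948 next round, worth 0.74 × 20.3948 = 15.092152 now; the investor offers that and keeps 14.907848.

14.91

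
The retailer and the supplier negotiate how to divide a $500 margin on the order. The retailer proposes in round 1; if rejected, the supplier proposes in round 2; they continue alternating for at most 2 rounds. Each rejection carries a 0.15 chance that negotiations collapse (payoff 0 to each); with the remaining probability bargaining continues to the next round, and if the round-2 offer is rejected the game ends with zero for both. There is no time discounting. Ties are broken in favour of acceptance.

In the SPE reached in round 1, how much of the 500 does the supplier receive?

By backward induction:
Round 2 (the supplier proposes): the retailer will accept anything ≥ 0, so the supplier offers 0 and keeps 500.
Round 1 (the retailer proposes): rejecting gives the supplier an expected 0.85 × 500 = 425, so the retailer offers 425, keeping 75.

425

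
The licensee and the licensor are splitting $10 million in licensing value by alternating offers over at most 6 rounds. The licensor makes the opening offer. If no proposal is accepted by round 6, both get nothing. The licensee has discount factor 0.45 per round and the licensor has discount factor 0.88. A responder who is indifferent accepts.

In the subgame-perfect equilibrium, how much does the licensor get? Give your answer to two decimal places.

Round 6 (the licensee proposes): rejection yields 0 for the licensor; the licensee offers 0 and keeps 10.
Round 5 (the licensor proposes): the licensee can get 10 next round, worth 0.45 × 10 = 4.5 now; the licensor offers that and keeps 5.5.
Round 4 (the licensee proposes): the licensor can get 5.5 next round, worth 0.88 × 5.5 = 4.84 now, so the licensee offers 4.84, keeping 5.16.
Round 3 (the licensor proposes): the licensee can get 5.16 next round, worth 0.45 × 5.16 = 2.322 now, so the licensor offers 2.322, keeping 7.678.
Round 2 (the licensee proposes): the licensor can get 7.678 next round, worth 0.88 × 7.678 = 6.75664 now; the licensee offers that and keeps 3.24336.
Round 1 (the licensor proposes): the licensee can get 3.24336 next round, worth 0.45 × 3.24336 = 1.459512 now. The licensor offers 1.459512 and keeps 10 − 1.459512 = 8.540488.

8.54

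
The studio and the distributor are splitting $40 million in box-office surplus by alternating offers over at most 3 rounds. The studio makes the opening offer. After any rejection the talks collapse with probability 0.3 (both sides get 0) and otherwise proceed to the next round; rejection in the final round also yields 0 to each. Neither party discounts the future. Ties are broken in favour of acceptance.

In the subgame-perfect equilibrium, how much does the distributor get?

By backward induction:
Round 3 (the studio proposes): rejection yields 0 for the distributor; the studio offers 0 and keeps 40.
Round 2 (the distributor proposes): rejecting gives the studio an expected 0.7 × 40 = 28, so the distributor offers 28, keeping 12.
Round 1 (the studio proposes): rejecting gives the distributor an expected 0.7 × 12 = 8.4; the studio offers that and keeps 31.6.

8.4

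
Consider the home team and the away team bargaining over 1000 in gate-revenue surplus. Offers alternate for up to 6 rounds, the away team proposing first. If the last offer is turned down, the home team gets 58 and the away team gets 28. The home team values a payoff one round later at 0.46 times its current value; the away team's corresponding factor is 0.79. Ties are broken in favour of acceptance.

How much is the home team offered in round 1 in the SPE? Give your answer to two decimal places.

190.75

Round 6 (the home team proposes): the away team gets 28 if talks fail, so the home team offers 28 and keeps 972.
Round 5 (the away team proposes): the home team can get 972 next round, worth 0.46 × 972 = 447.12 now; the away team offers that and keeps 552.88.
Round 4 (the home team proposes): the away team can get 552.88 next round, worth 0.79 × 552.88 = 436.7752 now. The home team offers 436.7752 and keeps 1000 − 436.7752 = 563.2248.
Round 3 (the away team proposes): the home team can get 563.2248 next round, worth 0.46 × 563.2248 = 259.083408 now; the away team offers that and keeps 740.916592.
Round 2 (the home team proposes): the away team can get 740.916592 next round, worth 0.79 × 740.916592 = 585.32410768 now; the home team offers that and keeps 414.67589232.
Round 1 (the away team proposes): the home team can get 414.67589232 next round, worth 0.46 × 414.67589232 = 190.7509104672 now. The away team offers 190.7509104672 and keeps 1000 − 190.7509104672 = 809.2490895328.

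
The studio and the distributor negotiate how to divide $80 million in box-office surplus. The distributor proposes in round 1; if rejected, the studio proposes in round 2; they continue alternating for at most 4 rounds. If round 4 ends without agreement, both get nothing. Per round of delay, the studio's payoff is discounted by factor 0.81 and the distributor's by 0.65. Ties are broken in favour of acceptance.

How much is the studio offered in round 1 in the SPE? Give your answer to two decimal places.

56.80

Round 4 (the studio proposes): the distributor will accept anything ≥ 0, so the studio offers 0 and keeps 80.
Round 3 (the distributor proposes): the studio can get 80 next round, worth 0.81 × 80 = 64.8 now; the distributor offers that and keeps 15.2.
Round 2 (the studio proposes): the distributor can get 15.2 next round, worth 0.65 × 15.2 = 9.88 now; the studio offers that and keeps 70.12.
Round 1 (the distributor proposes): the studio can get 70.12 next round, worth 0.81 × 70.12 = 56.7972 now. The distributor offers 56.7972 and keeps 80 − 56.7972 = 23.2028.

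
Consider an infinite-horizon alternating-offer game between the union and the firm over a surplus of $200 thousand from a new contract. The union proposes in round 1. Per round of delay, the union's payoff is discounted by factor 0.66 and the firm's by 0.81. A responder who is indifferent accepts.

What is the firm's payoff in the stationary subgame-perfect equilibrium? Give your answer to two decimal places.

118.35

Let x be the union's share when the union proposes and y be the firm's share when the firm proposes.
The firm accepts iff offered ≥ 0.81·y, so x = 200 − 0.81y. Symmetrically y = 200 − 0.66x.
Substituting: x = 200 − 0.81(200 − 0.66x), giving x(1 − 0.66·0.81) = 200(1 − 0.81).
So x = 200 × 0.19 / 0.4654 ≈ 81.6502, and the firm receives 200 − x ≈ 118.3498.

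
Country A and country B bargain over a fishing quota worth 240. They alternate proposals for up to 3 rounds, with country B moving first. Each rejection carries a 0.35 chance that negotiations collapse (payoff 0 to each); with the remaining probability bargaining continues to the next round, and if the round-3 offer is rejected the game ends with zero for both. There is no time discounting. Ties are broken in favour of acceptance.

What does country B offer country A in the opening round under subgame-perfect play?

By backward induction:
Round 3 (country B proposes): country A will accept anything ≥ 0, so country B offers 0 and keeps 240.
Round 2 (country A proposes): rejecting gives country B an expected 0.65 × 240 = 156. Country A offers 156 and keeps 240 − 156 = 84.
Round 1 (country B proposes): rejecting gives country A an expected 0.65 × 84 = 54.6, so country B offers 54.6, keeping 185.4.

54.6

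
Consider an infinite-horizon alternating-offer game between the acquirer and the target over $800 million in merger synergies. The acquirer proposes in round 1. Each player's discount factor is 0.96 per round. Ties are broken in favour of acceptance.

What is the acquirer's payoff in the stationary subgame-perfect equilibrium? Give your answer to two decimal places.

408.16

When the acquirer proposes, the target accepts any offer worth at least 0.96 times what the target would get by proposing next round; and vice versa.
This gives x = 800 − 0.96y and y = 800 − 0.96x, where x and y are each side's share when it proposes.
Hence (1 − 0.96·0.96)x = 800(1 − 0.96), i.e. 0.0784·x = 32.
x ≈ 408.1633; the target's share is 800 − x ≈ 391.8367.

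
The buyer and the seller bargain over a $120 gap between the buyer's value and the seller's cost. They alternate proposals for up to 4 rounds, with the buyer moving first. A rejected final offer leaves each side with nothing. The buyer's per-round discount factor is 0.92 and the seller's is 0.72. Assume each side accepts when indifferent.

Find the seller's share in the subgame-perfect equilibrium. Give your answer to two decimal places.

64.14

Round 4 (the seller proposes): the buyer will accept anything ≥ 0, so the seller offers 0 and keeps 120.
Round 3 (the buyer proposes): the seller can get 120 next round, worth 0.72 × 120 = 86.4 now; the buyer offers that and keeps 33.6.
Round 2 (the seller proposes): the buyer can get 33.6 next round, worth 0.92 × 33.6 = 30.912 now. The seller offers 30.912 and keeps 120 − 30.912 = 89.088.
Round 1 (the buyer proposes): the seller can get 89.088 next round, worth 0.72 × 89.088 = 64.14336 now, so the buyer offers 64.14336, keeping 55.85664.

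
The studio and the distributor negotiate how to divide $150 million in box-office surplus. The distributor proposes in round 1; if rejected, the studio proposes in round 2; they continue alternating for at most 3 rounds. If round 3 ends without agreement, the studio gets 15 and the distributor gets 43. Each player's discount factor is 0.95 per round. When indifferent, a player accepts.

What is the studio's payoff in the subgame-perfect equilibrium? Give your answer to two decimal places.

Round 3 (the distributor proposes): the studio gets 15 if talks fail, so the distributor offers 15 and keeps 135.
Round 2 (the studio proposes): the distributor can get 135 next round, worth 0.95 × 135 = 128.25 now; the studio offers that and keeps 21.75.
Round 1 (the distributor proposes): the studio can get 21.75 next round, worth 0.95 × 21.75 = 20.6625 now. The distributor offers 20.6625 and keeps 150 − 20.6625 = 129.3375.

20.66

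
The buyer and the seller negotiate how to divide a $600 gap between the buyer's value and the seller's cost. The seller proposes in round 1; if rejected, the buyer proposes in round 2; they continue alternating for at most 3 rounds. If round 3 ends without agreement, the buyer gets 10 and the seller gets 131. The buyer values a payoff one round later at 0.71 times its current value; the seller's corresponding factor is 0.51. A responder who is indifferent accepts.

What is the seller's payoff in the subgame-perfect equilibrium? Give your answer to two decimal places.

387.64

Round 3 (the seller proposes): the buyer gets 10 if talks fail, so the seller offers 10 and keeps 590.
Round 2 (the buyer proposes): the seller can get 590 next round, worth 0.51 × 590 = 300.9 now, so the buyer offers 300.9, keeping 299.1.
Round 1 (the seller proposes): the buyer can get 299.1 next round, worth 0.71 × 299.1 = 212.361 now. The seller offers 212.361 and keeps 600 − 212.361 = 387.639.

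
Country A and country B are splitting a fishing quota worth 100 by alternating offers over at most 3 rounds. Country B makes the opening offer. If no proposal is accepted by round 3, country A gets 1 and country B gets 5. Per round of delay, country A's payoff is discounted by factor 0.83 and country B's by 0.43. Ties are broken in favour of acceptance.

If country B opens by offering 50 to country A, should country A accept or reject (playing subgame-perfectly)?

Round 3 (country B proposes): country A gets 1 if talks fail, so country B offers 1 and keeps 99.
Round 2 (country A proposes): country B can get 99 next round, worth 0.43 × 99 = 42.57 now; country A offers that and keeps 57.43.
So by rejecting in round 1, country A gets 57.43 next round, worth 0.83 × 57.43 = 47.6669 now.
Offer 50 ≥ 47.6669, so country A accepts.

Accept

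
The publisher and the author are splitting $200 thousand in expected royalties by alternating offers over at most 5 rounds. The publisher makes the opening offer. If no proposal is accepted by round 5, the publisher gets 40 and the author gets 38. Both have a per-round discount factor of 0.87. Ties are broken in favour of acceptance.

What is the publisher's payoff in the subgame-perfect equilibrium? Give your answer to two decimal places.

138.49

Round 5 (the publisher proposes): the author gets 38 if talks fail, so the publisher offers 38 and keeps 162.
Round 4 (the author proposes): the publisher can get 162 next round, worth 0.87 × 162 = 140.94 now, so the author offers 140.94, keeping 59.06.
Round 3 (the publisher proposes): the author can get 59.06 next round, worth 0.87 × 59.06 = 51.3822 now; the publisher offers that and keeps 148.6178.
Round 2 (the author proposes): the publisher can get 148.6178 next round, worth 0.87 × 148.6178 = 129.297486 now, so the author offers 129.297486, keeping 70.702514.
Round 1 (the publisher proposes): the author can get 70.702514 next round, worth 0.87 × 70.702514 = 61.51118718 now; the publisher offers that and keeps 138.48881282.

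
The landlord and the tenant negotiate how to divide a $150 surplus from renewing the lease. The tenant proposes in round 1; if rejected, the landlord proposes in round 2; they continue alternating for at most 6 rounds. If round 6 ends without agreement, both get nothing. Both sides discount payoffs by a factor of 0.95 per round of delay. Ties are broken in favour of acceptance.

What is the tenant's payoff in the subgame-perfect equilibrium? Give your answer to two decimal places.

Round 6 (the landlord proposes): the tenant will accept anything ≥ 0, so the landlord offers 0 and keeps 150.
Round 5 (the tenant proposes): the landlord can get 150 next round, worth 0.95 × 150 = 142.5 now. The tenant offers 142.5 and keeps 150 − 142.5 = 7.5.
Round 4 (the landlord proposes): the tenant can get 7.5 next round, worth 0.95 × 7.5 = 7.125 now. The landlord offers 7.125 and keeps 150 − 7.125 = 142.875.
Round 3 (the tenant proposes): the landlord can get 142.875 next round, worth 0.95 × 142.875 = 135.73125 now, so the tenant offers 135.73125, keeping 14.26875.
Round 2 (the landlord proposes): the tenant can get 14.26875 next round, worth 0.95 × 14.26875 = 13.5553125 now, so the landlord offers 13.5553125, keeping 136.4446875.
Round 1 (the tenant proposes): the landlord can get 136.4446875 next round, worth 0.95 × 136.4446875 = 129.622453125 now, so the tenant offers 129.622453125, keeping 20.377546875.

20.38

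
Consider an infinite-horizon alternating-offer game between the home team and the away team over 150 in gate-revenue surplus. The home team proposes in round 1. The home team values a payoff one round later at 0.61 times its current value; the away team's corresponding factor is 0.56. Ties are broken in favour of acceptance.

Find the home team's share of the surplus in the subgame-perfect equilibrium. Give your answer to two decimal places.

Let x be the home team's share when the home team proposes and y be the away team's share when the away team proposes.
The away team accepts iff offered ≥ 0.56·y, so x = 150 − 0.56y. Symmetrically y = 150 − 0.61x.
Substituting: x = 150 − 0.56(150 − 0.61x), giving x(1 − 0.61·0.56) = 150(1 − 0.56).
So x = 150 × 0.44 / 0.6584 ≈ 100.2430, and the away team receives 150 − x ≈ 49.7570.

100.24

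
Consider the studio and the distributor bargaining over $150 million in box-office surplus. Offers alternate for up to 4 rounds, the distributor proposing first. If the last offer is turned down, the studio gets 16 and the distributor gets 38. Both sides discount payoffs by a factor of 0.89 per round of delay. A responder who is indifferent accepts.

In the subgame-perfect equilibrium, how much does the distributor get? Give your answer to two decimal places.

56.36

Round 4 (the studio proposes): the distributor gets 38 if talks fail, so the studio offers 38 and keeps 112.
Round 3 (the distributor proposes): the studio can get 112 next round, worth 0.89 × 112 = 99.68 now, so the distributor offers 99.68, keeping 50.32.
Round 2 (the studio proposes): the distributor can get 50.32 next round, worth 0.89 × 50.32 = 44.7848 now; the studio offers that and keeps 105.2152.
Round 1 (the distributor proposes): the studio can get 105.2152 next round, worth 0.89 × 105.2152 = 93.641528 now; the distributor offers that and keeps 56.358472.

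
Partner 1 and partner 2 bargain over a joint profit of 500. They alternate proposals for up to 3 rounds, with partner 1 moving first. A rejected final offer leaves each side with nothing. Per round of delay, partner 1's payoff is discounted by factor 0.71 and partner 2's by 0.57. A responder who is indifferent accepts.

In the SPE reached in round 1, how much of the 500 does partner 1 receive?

417.35

Round 3 (partner 1 proposes): rejection yields 0 for partner 2; partner 1 offers 0 and keeps 500.
Round 2 (partner 2 proposes): partner 1 can get 500 next round, worth 0.71 × 500 = 355 now, so partner 2 offers 355, keeping 145.
Round 1 (partner 1 proposes): partner 2 can get 145 next round, worth 0.57 × 145 = 82.65 now. Partner 1 offers 82.65 and keeps 500 − 82.65 = 417.35.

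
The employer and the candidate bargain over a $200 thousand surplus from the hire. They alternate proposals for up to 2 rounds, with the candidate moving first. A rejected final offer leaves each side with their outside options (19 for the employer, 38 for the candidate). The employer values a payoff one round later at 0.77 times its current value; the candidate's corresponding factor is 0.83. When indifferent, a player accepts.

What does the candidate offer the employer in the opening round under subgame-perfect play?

124.74

Round 2 (the employer proposes): the candidate gets 38 if talks fail, so the employer offers 38 and keeps 162.
Round 1 (the candidate proposes): the employer can get 162 next round, worth 0.77 × 162 = 124.74 now. The candidate offers 124.74 and keeps 200 − 124.74 = 75.26.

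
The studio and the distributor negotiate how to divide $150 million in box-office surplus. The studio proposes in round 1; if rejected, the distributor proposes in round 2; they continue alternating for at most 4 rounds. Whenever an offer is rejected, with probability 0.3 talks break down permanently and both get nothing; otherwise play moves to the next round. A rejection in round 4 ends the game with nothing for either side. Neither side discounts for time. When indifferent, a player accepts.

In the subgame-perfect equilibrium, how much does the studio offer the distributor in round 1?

82.95

Round 4 (the distributor proposes): the studio will accept anything ≥ 0, so the distributor offers 0 and keeps 150.
Round 3 (the studio proposes): rejecting gives the distributor an expected 0.7 × 150 = 105, so the studio offers 105, keeping 45.
Round 2 (the distributor proposes): rejecting gives the studio an expected 0.7 × 45 = 31.5. The distributor offers 31.5 and keeps 150 − 31.5 = 118.5.
Round 1 (the studio proposes): rejecting gives the distributor an expected 0.7 × 118.5 = 82.95, so the studio offers 82.95, keeping 67.05.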